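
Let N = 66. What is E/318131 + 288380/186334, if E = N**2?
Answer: 4207013122/2694482807 ≈ 1.5613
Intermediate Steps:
E = 4356 (E = 66**2 = 4356)
E/318131 + 288380/186334 = 4356/318131 + 288380/186334 = 4356*(1/318131) + 288380*(1/186334) = 396/28921 + 144190/93167 = 4207013122/2694482807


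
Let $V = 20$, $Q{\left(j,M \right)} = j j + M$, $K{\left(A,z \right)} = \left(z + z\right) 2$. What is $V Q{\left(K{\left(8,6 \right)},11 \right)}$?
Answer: $11740$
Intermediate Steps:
$K{\left(A,z \right)} = 4 z$ ($K{\left(A,z \right)} = 2 z 2 = 4 z$)
$Q{\left(j,M \right)} = M + j^{2}$ ($Q{\left(j,M \right)} = j^{2} + M = M + j^{2}$)
$V Q{\left(K{\left(8,6 \right)},11 \right)} = 20 \left(11 + \left(4 \cdot 6\right)^{2}\right) = 20 \left(11 + 24^{2}\right) = 20 \left(11 + 576\right) = 20 \cdot 587 = 11740$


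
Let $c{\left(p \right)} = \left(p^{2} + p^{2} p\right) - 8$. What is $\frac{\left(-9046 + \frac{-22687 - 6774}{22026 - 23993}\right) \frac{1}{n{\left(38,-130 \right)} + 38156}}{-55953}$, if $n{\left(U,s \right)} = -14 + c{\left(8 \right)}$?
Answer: $\frac{17764021}{4260405219210} \approx 4.1696 \cdot 10^{-6}$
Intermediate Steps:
$c{\left(p \right)} = -8 + p^{2} + p^{3}$ ($c{\left(p \right)} = \left(p^{2} + p^{3}\right) - 8 = -8 + p^{2} + p^{3}$)
$n{\left(U,s \right)} = 554$ ($n{\left(U,s \right)} = -14 + \left(-8 + 8^{2} + 8^{3}\right) = -14 + \left(-8 + 64 + 512\right) = -14 + 568 = 554$)
$\frac{\left(-9046 + \frac{-22687 - 6774}{22026 - 23993}\right) \frac{1}{n{\left(38,-130 \right)} + 38156}}{-55953} = \frac{\left(-9046 + \frac{-22687 - 6774}{22026 - 23993}\right) \frac{1}{554 + 38156}}{-55953} = \frac{-9046 - \frac{29461}{-1967}}{38710} \left(- \frac{1}{55953}\right) = \left(-9046 - - \frac{29461}{1967}\right) \frac{1}{38710} \left(- \frac{1}{55953}\right) = \left(-9046 + \frac{29461}{1967}\right) \frac{1}{38710} \left(- \frac{1}{55953}\right) = \left(- \frac{17764021}{1967}\right) \frac{1}{38710} \left(- \frac{1}{55953}\right) = \left(- \frac{17764021}{76142570}\right) \left(- \frac{1}{55953}\right) = \frac{17764021}{4260405219210}$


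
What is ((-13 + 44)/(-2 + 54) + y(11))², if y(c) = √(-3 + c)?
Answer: 22593/2704 + 31*√2/13 ≈ 11.728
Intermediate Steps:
((-13 + 44)/(-2 + 54) + y(11))² = ((-13 + 44)/(-2 + 54) + √(-3 + 11))² = (31/52 + √8)² = (31*(1/52) + 2*√2)² = (31/52 + 2*√2)²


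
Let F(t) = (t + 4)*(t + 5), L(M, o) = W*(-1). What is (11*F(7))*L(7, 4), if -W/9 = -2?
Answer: -26136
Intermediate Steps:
W = 18 (W = -9*(-2) = 18)
L(M, o) = -18 (L(M, o) = 18*(-1) = -18)
F(t) = (4 + t)*(5 + t)
(11*F(7))*L(7, 4) = (11*(20 + 7² + 9*7))*(-18) = (11*(20 + 49 + 63))*(-18) = (11*132)*(-18) = 1452*(-18) = -26136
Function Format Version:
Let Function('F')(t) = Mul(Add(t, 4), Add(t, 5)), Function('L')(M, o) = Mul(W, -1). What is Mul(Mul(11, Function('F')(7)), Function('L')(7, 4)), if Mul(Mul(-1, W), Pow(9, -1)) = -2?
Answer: -26136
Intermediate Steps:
W = 18 (W = Mul(-9, -2) = 18)
Function('L')(M, o) = -18 (Function('L')(M, o) = Mul(18, -1) = -18)
Function('F')(t) = Mul(Add(4, t), Add(5, t))
Mul(Mul(11, Function('F')(7)), Function('L')(7, 4)) = Mul(Mul(11, Add(20, Pow(7, 2), Mul(9, 7))), -18) = Mul(Mul(11, Add(20, 49, 63)), -18) = Mul(Mul(11, 132), -18) = Mul(1452, -18) = -26136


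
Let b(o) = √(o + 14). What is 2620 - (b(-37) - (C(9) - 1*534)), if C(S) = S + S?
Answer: 2104 - I*√23 ≈ 2104.0 - 4.7958*I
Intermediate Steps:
C(S) = 2*S
b(o) = √(14 + o)
2620 - (b(-37) - (C(9) - 1*534)) = 2620 - (√(14 - 37) - (2*9 - 1*534)) = 2620 - (√(-23) - (18 - 534)) = 2620 - (I*√23 - 1*(-516)) = 2620 - (I*√23 + 516) = 2620 - (516 + I*√23) = 2620 + (-516 - I*√23) = 2104 - I*√23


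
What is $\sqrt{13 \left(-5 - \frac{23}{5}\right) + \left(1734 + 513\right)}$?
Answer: $\frac{9 \sqrt{655}}{5} \approx 46.067$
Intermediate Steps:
$\sqrt{13 \left(-5 - \frac{23}{5}\right) + \left(1734 + 513\right)} = \sqrt{13 \left(-5 - \frac{23}{5}\right) + 2247} = \sqrt{13 \left(- \frac{48}{5}\right) + 2247} = \sqrt{- \frac{624}{5} + 2247} = \sqrt{\frac{10611}{5}} = \frac{9 \sqrt{655}}{5}$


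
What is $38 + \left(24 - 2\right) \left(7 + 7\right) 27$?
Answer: $8354$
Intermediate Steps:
$38 + \left(24 - 2\right) \left(7 + 7\right) 27 = 38 + \left(24 + \left(-5 + 3\right)\right) 14 \cdot 27 = 38 + \left(24 - 2\right) 14 \cdot 27 = 38 + 22 \cdot 14 \cdot 27 = 38 + 308 \cdot 27 = 38 + 8316 = 8354$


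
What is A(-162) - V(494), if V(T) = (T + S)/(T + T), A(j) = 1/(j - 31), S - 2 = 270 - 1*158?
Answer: -1557/2509 ≈ -0.62057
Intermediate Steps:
S = 114 (S = 2 + (270 - 1*158) = 2 + (270 - 158) = 2 + 112 = 114)
A(j) = 1/(-31 + j)
V(T) = (114 + T)/(2*T) (V(T) = (T + 114)/(T + T) = (114 + T)/((2*T)) = (114 + T)*(1/(2*T)) = (114 + T)/(2*T))
A(-162) - V(494) = 1/(-31 - 162) - (114 + 494)/(2*494) = 1/(-193) - 608/(2*494) = -1/193 - 1*8/13 = -1/193 - 8/13 = -1557/2509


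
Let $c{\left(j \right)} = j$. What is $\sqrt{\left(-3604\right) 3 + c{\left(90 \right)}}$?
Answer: $i \sqrt{10722} \approx 103.55 i$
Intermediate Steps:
$\sqrt{\left(-3604\right) 3 + c{\left(90 \right)}} = \sqrt{\left(-3604\right) 3 + 90} = \sqrt{-10812 + 90} = \sqrt{-10722} = i \sqrt{10722}$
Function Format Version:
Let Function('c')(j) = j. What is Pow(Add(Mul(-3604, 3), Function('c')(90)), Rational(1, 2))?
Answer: Mul(I, Pow(10722, Rational(1, 2))) ≈ Mul(103.55, I)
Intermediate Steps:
Pow(Add(Mul(-3604, 3), Function('c')(90)), Rational(1, 2)) = Pow(Add(Mul(-3604, 3), 90), Rational(1, 2)) = Pow(Add(-10812, 90), Rational(1, 2)) = Pow(-10722, Rational(1, 2)) = Mul(I, Pow(10722, Rational(1, 2)))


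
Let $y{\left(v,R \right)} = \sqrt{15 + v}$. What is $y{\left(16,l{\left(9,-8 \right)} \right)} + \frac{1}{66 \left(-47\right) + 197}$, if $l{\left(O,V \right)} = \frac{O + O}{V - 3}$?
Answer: $- \frac{1}{2905} + \sqrt{31} \approx 5.5674$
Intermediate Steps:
$l{\left(O,V \right)} = \frac{2 O}{-3 + V}$
$y{\left(16,l{\left(9,-8 \right)} \right)} + \frac{1}{66 \left(-47\right) + 197} = \sqrt{15 + 16} + \frac{1}{66 \left(-47\right) + 197} = \sqrt{31} + \frac{1}{-3102 + 197} = \sqrt{31} + \frac{1}{-2905} = \sqrt{31} - \frac{1}{2905} = - \frac{1}{2905} + \sqrt{31}$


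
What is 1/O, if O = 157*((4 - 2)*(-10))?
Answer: -1/3140 ≈ -0.00031847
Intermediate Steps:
O = -3140 (O = 157*(2*(-10)) = 157*(-20) = -3140)
1/O = 1/(-3140) = -1/3140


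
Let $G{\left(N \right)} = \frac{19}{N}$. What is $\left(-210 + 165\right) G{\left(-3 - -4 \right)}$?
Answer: $-855$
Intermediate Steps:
$\left(-210 + 165\right) G{\left(-3 - -4 \right)} = \left(-210 + 165\right) \frac{19}{-3 - -4} = - 45 \frac{19}{-3 + 4} = - 45 \cdot \frac{19}{1} = - 45 \cdot 19 \cdot 1 = \left(-45\right) 19 = -855$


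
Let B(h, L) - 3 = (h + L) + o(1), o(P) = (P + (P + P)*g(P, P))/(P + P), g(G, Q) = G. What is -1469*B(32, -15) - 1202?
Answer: -65571/2 ≈ -32786.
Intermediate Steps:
o(P) = (P + 2*P**2)/(2*P) (o(P) = (P + (P + P)*P)/(P + P) = (P + (2*P)*P)/((2*P)) = (P + 2*P**2)*(1/(2*P)) = (P + 2*P**2)/(2*P))
B(h, L) = 9/2 + L + h (B(h, L) = 3 + ((h + L) + (1/2 + 1)) = 3 + ((L + h) + 3/2) = 3 + (3/2 + L + h) = 9/2 + L + h)
-1469*B(32, -15) - 1202 = -1469*(9/2 - 15 + 32) - 1202 = -1469*43/2 - 1202 = -63167/2 - 1202 = -65571/2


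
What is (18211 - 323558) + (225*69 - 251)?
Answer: -290073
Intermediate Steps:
(18211 - 323558) + (225*69 - 251) = -305347 + (15525 - 251) = -305347 + 15274 = -290073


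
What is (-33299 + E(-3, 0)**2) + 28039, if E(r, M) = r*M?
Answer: -5260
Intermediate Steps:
E(r, M) = M*r
(-33299 + E(-3, 0)**2) + 28039 = (-33299 + (0*(-3))**2) + 28039 = (-33299 + 0**2) + 28039 = (-33299 + 0) + 28039 = -33299 + 28039 = -5260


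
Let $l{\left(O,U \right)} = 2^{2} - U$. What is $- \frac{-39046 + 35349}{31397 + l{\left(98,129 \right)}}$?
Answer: $\frac{3697}{31272} \approx 0.11822$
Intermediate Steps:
$l{\left(O,U \right)} = 4 - U$
$- \frac{-39046 + 35349}{31397 + l{\left(98,129 \right)}} = - \frac{-39046 + 35349}{31397 + \left(4 - 129\right)} = - \frac{-3697}{31397 + \left(4 - 129\right)} = - \frac{-3697}{31397 - 125} = - \frac{-3697}{31272} = \left(-1\right) \left(- \frac{3697}{31272}\right) = \frac{3697}{31272}$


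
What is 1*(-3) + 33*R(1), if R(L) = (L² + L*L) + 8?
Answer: 327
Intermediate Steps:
R(L) = 8 + 2*L² (R(L) = (L² + L²) + 8 = 2*L² + 8 = 8 + 2*L²)
1*(-3) + 33*R(1) = 1*(-3) + 33*(8 + 2*1²) = -3 + 33*(8 + 2*1) = -3 + 33*(8 + 2) = -3 + 33*10 = -3 + 330 = 327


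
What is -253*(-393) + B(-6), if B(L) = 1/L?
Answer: 596573/6 ≈ 99429.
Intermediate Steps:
-253*(-393) + B(-6) = -253*(-393) + 1/(-6) = 99429 - ⅙ = 596573/6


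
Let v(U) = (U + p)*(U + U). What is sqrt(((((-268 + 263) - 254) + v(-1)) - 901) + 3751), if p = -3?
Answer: sqrt(2599) ≈ 50.980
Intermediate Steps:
v(U) = 2*U*(-3 + U) (v(U) = (U - 3)*(U + U) = (-3 + U)*(2*U) = 2*U*(-3 + U))
sqrt(((((-268 + 263) - 254) + v(-1)) - 901) + 3751) = sqrt(((((-268 + 263) - 254) + 2*(-1)*(-3 - 1)) - 901) + 3751) = sqrt((((-5 - 254) + 2*(-1)*(-4)) - 901) + 3751) = sqrt(((-259 + 8) - 901) + 3751) = sqrt((-251 - 901) + 3751) = sqrt(-1152 + 3751) = sqrt(2599)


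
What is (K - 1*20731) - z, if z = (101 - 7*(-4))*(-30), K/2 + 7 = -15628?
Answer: -48131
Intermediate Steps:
K = -31270 (K = -14 + 2*(-15628) = -14 - 31256 = -31270)
z = -3870 (z = (101 + 28)*(-30) = 129*(-30) = -3870)
(K - 1*20731) - z = (-31270 - 1*20731) - 1*(-3870) = (-31270 - 20731) + 3870 = -52001 + 3870 = -48131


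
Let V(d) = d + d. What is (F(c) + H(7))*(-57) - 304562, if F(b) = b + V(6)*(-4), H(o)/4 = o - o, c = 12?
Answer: -302510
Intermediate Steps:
V(d) = 2*d
H(o) = 0 (H(o) = 4*(o - o) = 4*0 = 0)
F(b) = -48 + b (F(b) = b + (2*6)*(-4) = b + 12*(-4) = b - 48 = -48 + b)
(F(c) + H(7))*(-57) - 304562 = ((-48 + 12) + 0)*(-57) - 304562 = (-36 + 0)*(-57) - 304562 = -36*(-57) - 304562 = 2052 - 304562 = -302510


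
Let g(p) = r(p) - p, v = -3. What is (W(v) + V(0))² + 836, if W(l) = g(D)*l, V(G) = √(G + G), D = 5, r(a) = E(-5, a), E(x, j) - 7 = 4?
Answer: 1160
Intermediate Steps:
E(x, j) = 11 (E(x, j) = 7 + 4 = 11)
r(a) = 11
V(G) = √2*√G (V(G) = √(2*G) = √2*√G)
g(p) = 11 - p
W(l) = 6*l (W(l) = (11 - 1*5)*l = (11 - 5)*l = 6*l)
(W(v) + V(0))² + 836 = (6*(-3) + √2*√0)² + 836 = (-18 + √2*0)² + 836 = (-18 + 0)² + 836 = (-18)² + 836 = 324 + 836 = 1160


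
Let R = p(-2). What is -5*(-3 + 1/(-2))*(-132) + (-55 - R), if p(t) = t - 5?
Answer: -2358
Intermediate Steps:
p(t) = -5 + t
R = -7 (R = -5 - 2 = -7)
-5*(-3 + 1/(-2))*(-132) + (-55 - R) = -5*(-3 + 1/(-2))*(-132) + (-55 - 1*(-7)) = -5*(-3 - ½)*(-132) + (-55 + 7) = -5*(-7/2)*(-132) - 48 = (35/2)*(-132) - 48 = -2310 - 48 = -2358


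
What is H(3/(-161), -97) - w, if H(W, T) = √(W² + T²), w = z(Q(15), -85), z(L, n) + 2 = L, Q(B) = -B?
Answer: 17 + √243890698/161 ≈ 114.00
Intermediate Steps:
z(L, n) = -2 + L
w = -17 (w = -2 - 1*15 = -2 - 15 = -17)
H(W, T) = √(T² + W²)
H(3/(-161), -97) - w = √((-97)² + (3/(-161))²) - 1*(-17) = √(9409 + (3*(-1/161))²) + 17 = √(9409 + (-3/161)²) + 17 = √(9409 + 9/25921) + 17 = √(243890698/25921) + 17 = √243890698/161 + 17 = 17 + √243890698/161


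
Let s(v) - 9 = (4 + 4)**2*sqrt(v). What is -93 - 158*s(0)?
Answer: -1515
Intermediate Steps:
s(v) = 9 + 64*sqrt(v) (s(v) = 9 + (4 + 4)**2*sqrt(v) = 9 + 8**2*sqrt(v) = 9 + 64*sqrt(v))
-93 - 158*s(0) = -93 - 158*(9 + 64*sqrt(0)) = -93 - 158*(9 + 64*0) = -93 - 158*(9 + 0) = -93 - 158*9 = -93 - 1422 = -1515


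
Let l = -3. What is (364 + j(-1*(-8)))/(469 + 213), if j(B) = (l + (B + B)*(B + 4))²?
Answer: 36085/682 ≈ 52.911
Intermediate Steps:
j(B) = (-3 + 2*B*(4 + B))² (j(B) = (-3 + (B + B)*(B + 4))² = (-3 + (2*B)*(4 + B))² = (-3 + 2*B*(4 + B))²)
(364 + j(-1*(-8)))/(469 + 213) = (364 + (-3 + 2*(-1*(-8))² + 8*(-1*(-8)))²)/(469 + 213) = (364 + (-3 + 2*8² + 8*8)²)/682 = (364 + (-3 + 2*64 + 64)²)*(1/682) = (364 + (-3 + 128 + 64)²)*(1/682) = (364 + 189²)*(1/682) = (364 + 35721)*(1/682) = 36085*(1/682) = 36085/682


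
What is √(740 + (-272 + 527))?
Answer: √995 ≈ 31.544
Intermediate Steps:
√(740 + (-272 + 527)) = √(740 + 255) = √995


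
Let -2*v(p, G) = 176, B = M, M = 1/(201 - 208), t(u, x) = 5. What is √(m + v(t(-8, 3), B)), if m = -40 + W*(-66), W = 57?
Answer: I*√3890 ≈ 62.37*I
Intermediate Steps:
M = -⅐ (M = 1/(-7) = -⅐ ≈ -0.14286)
B = -⅐ ≈ -0.14286
v(p, G) = -88 (v(p, G) = -½*176 = -88)
m = -3802 (m = -40 + 57*(-66) = -40 - 3762 = -3802)
√(m + v(t(-8, 3), B)) = √(-3802 - 88) = √(-3890) = I*√3890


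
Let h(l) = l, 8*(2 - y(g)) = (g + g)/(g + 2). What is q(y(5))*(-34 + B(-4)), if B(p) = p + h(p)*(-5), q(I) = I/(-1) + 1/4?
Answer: 198/7 ≈ 28.286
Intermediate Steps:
y(g) = 2 - g/(4*(2 + g)) (y(g) = 2 - (g + g)/(8*(g + 2)) = 2 - 2*g/(8*(2 + g)) = 2 - g/(4*(2 + g)))
q(I) = ¼ - I (q(I) = I*(-1) + 1*(¼) = -I + ¼ = ¼ - I)
B(p) = -4*p (B(p) = p + p*(-5) = p - 5*p = -4*p)
q(y(5))*(-34 + B(-4)) = (¼ - (16 + 7*5)/(4*(2 + 5)))*(-34 - 4*(-4)) = (¼ - (16 + 35)/(4*7))*(-34 + 16) = (¼ - 51/(4*7))*(-18) = (¼ - 1*51/28)*(-18) = (¼ - 51/28)*(-18) = -11/7*(-18) = 198/7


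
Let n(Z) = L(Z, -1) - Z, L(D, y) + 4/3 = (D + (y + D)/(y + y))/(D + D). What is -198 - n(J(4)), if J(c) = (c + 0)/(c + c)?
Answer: -2363/12 ≈ -196.92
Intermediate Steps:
J(c) = ½ (J(c) = c/((2*c)) = c*(1/(2*c)) = ½)
L(D, y) = -4/3 + (D + (D + y)/(2*y))/(2*D) (L(D, y) = -4/3 + (D + (y + D)/(y + y))/(D + D) = -4/3 + (D + (D + y)/((2*y)))/((2*D)) = -4/3 + (D + (D + y)*(1/(2*y)))*(1/(2*D)) = -4/3 + (D + (D + y)/(2*y))*(1/(2*D)) = -4/3 + (D + (D + y)/(2*y))/(2*D))
n(Z) = -13/12 - Z + 1/(4*Z) (n(Z) = (-⅚ + 1/(4*Z) + (¼)/(-1)) - Z = (-⅚ + 1/(4*Z) + (¼)*(-1)) - Z = (-⅚ + 1/(4*Z) - ¼) - Z = (-13/12 + 1/(4*Z)) - Z = -13/12 - Z + 1/(4*Z))
-198 - n(J(4)) = -198 - (-13/12 - 1*½ + 1/(4*(½))) = -198 - (-13/12 - ½ + (¼)*2) = -198 - (-13/12 - ½ + ½) = -198 - 1*(-13/12) = -198 + 13/12 = -2363/12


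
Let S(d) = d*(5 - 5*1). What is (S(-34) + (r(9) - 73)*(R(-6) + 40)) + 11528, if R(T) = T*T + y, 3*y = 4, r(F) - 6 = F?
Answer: 21128/3 ≈ 7042.7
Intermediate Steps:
r(F) = 6 + F
y = 4/3 (y = (1/3)*4 = 4/3 ≈ 1.3333)
R(T) = 4/3 + T**2 (R(T) = T*T + 4/3 = T**2 + 4/3 = 4/3 + T**2)
S(d) = 0 (S(d) = d*(5 - 5) = d*0 = 0)
(S(-34) + (r(9) - 73)*(R(-6) + 40)) + 11528 = (0 + ((6 + 9) - 73)*((4/3 + (-6)**2) + 40)) + 11528 = (0 + (15 - 73)*((4/3 + 36) + 40)) + 11528 = (0 - 58*(112/3 + 40)) + 11528 = (0 - 58*232/3) + 11528 = (0 - 13456/3) + 11528 = -13456/3 + 11528 = 21128/3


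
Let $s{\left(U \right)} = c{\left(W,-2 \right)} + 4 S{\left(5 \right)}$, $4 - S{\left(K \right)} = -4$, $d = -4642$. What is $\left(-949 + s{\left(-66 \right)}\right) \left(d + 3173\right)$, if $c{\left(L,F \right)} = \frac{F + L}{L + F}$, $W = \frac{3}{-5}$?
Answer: $1345604$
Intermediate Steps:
$W = - \frac{3}{5}$ ($W = 3 \left(- \frac{1}{5}\right) = - \frac{3}{5} \approx -0.6$)
$S{\left(K \right)} = 8$ ($S{\left(K \right)} = 4 - -4 = 4 + 4 = 8$)
$c{\left(L,F \right)} = 1$ ($c{\left(L,F \right)} = \frac{F + L}{F + L} = 1$)
$s{\left(U \right)} = 33$ ($s{\left(U \right)} = 1 + 4 \cdot 8 = 1 + 32 = 33$)
$\left(-949 + s{\left(-66 \right)}\right) \left(d + 3173\right) = \left(-949 + 33\right) \left(-4642 + 3173\right) = \left(-916\right) \left(-1469\right) = 1345604$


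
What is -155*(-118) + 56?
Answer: 18346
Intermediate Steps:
-155*(-118) + 56 = 18290 + 56 = 18346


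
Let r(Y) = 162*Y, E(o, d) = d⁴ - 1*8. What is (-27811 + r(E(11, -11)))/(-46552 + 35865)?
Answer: -2342735/10687 ≈ -219.21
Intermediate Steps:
E(o, d) = -8 + d⁴ (E(o, d) = d⁴ - 8 = -8 + d⁴)
(-27811 + r(E(11, -11)))/(-46552 + 35865) = (-27811 + 162*(-8 + (-11)⁴))/(-46552 + 35865) = (-27811 + 162*(-8 + 14641))/(-10687) = (-27811 + 162*14633)*(-1/10687) = (-27811 + 2370546)*(-1/10687) = 2342735*(-1/10687) = -2342735/10687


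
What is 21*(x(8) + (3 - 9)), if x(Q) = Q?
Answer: 42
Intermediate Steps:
21*(x(8) + (3 - 9)) = 21*(8 + (3 - 9)) = 21*(8 - 6) = 21*2 = 42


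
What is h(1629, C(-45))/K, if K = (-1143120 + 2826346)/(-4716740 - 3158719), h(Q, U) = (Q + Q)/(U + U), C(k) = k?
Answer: 1425458079/8416130 ≈ 169.37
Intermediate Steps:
h(Q, U) = Q/U (h(Q, U) = (2*Q)/((2*U)) = (2*Q)*(1/(2*U)) = Q/U)
K = -1683226/7875459 (K = 1683226/(-7875459) = 1683226*(-1/7875459) = -1683226/7875459 ≈ -0.21373)
h(1629, C(-45))/K = (1629/(-45))/(-1683226/7875459) = (1629*(-1/45))*(-7875459/1683226) = -181/5*(-7875459/1683226) = 1425458079/8416130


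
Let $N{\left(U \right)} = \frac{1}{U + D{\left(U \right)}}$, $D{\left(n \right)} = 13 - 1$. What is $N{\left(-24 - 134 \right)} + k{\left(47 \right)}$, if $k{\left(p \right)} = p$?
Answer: $\frac{6861}{146} \approx 46.993$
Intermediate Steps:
$D{\left(n \right)} = 12$ ($D{\left(n \right)} = 13 - 1 = 12$)
$N{\left(U \right)} = \frac{1}{12 + U}$ ($N{\left(U \right)} = \frac{1}{U + 12} = \frac{1}{12 + U}$)
$N{\left(-24 - 134 \right)} + k{\left(47 \right)} = \frac{1}{12 - 158} + 47 = \frac{1}{-146} + 47 = - \frac{1}{146} + 47 = \frac{6861}{146}$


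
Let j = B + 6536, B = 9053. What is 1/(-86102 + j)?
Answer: -1/70513 ≈ -1.4182e-5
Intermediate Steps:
j = 15589 (j = 9053 + 6536 = 15589)
1/(-86102 + j) = 1/(-86102 + 15589) = 1/(-70513) = -1/70513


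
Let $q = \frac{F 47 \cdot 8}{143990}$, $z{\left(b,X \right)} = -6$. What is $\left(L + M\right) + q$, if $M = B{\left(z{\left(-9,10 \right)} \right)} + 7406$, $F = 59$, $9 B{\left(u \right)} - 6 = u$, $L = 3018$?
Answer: $\frac{750486972}{71995} \approx 10424.0$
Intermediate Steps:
$B{\left(u \right)} = \frac{2}{3} + \frac{u}{9}$
$M = 7406$ ($M = \left(\frac{2}{3} + \frac{1}{9} \left(-6\right)\right) + 7406 = \left(\frac{2}{3} - \frac{2}{3}\right) + 7406 = 0 + 7406 = 7406$)
$q = \frac{11092}{71995}$ ($q = \frac{59 \cdot 47 \cdot 8}{143990} = 2773 \cdot 8 \cdot \frac{1}{143990} = 22184 \cdot \frac{1}{143990} = \frac{11092}{71995} \approx 0.15407$)
$\left(L + M\right) + q = \left(3018 + 7406\right) + \frac{11092}{71995} = 10424 + \frac{11092}{71995} = \frac{750486972}{71995}$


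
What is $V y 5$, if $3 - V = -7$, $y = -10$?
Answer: $-500$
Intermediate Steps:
$V = 10$ ($V = 3 - -7 = 3 + 7 = 10$)
$V y 5 = 10 \left(-10\right) 5 = \left(-100\right) 5 = -500$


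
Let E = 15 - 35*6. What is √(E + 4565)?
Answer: √4370 ≈ 66.106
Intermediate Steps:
E = -195 (E = 15 - 210 = -195)
√(E + 4565) = √(-195 + 4565) = √4370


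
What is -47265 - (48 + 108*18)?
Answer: -49257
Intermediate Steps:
-47265 - (48 + 108*18) = -47265 - (48 + 1944) = -47265 - 1*1992 = -47265 - 1992 = -49257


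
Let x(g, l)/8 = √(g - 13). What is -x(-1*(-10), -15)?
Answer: -8*I*√3 ≈ -13.856*I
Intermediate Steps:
x(g, l) = 8*√(-13 + g) (x(g, l) = 8*√(g - 13) = 8*√(-13 + g))
-x(-1*(-10), -15) = -8*√(-13 - 1*(-10)) = -8*√(-13 + 10) = -8*√(-3) = -8*I*√3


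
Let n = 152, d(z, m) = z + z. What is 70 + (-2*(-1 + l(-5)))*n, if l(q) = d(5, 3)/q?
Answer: 982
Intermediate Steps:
d(z, m) = 2*z
l(q) = 10/q (l(q) = (2*5)/q = 10/q)
70 + (-2*(-1 + l(-5)))*n = 70 - 2*(-1 + 10/(-5))*152 = 70 - 2*(-1 + 10*(-1/5))*152 = 70 - 2*(-1 - 2)*152 = 70 - 2*(-3)*152 = 70 + 6*152 = 70 + 912 = 982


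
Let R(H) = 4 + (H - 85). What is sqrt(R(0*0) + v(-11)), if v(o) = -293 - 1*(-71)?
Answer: I*sqrt(303) ≈ 17.407*I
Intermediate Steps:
v(o) = -222 (v(o) = -293 + 71 = -222)
R(H) = -81 + H (R(H) = 4 + (-85 + H) = -81 + H)
sqrt(R(0*0) + v(-11)) = sqrt((-81 + 0*0) - 222) = sqrt((-81 + 0) - 222) = sqrt(-81 - 222) = sqrt(-303) = I*sqrt(303)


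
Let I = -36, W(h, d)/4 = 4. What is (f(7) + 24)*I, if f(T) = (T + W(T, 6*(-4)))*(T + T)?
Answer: -12456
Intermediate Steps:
W(h, d) = 16 (W(h, d) = 4*4 = 16)
f(T) = 2*T*(16 + T) (f(T) = (T + 16)*(T + T) = (16 + T)*(2*T) = 2*T*(16 + T))
(f(7) + 24)*I = (2*7*(16 + 7) + 24)*(-36) = (2*7*23 + 24)*(-36) = (322 + 24)*(-36) = 346*(-36) = -12456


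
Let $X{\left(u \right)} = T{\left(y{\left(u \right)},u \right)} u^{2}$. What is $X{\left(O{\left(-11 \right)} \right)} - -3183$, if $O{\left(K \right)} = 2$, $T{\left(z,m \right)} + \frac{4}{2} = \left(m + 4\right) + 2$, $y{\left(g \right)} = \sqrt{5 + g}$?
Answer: $3207$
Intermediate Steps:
$T{\left(z,m \right)} = 4 + m$ ($T{\left(z,m \right)} = -2 + \left(\left(m + 4\right) + 2\right) = -2 + \left(\left(4 + m\right) + 2\right) = -2 + \left(6 + m\right) = 4 + m$)
$X{\left(u \right)} = u^{2} \left(4 + u\right)$ ($X{\left(u \right)} = \left(4 + u\right) u^{2} = u^{2} \left(4 + u\right)$)
$X{\left(O{\left(-11 \right)} \right)} - -3183 = 2^{2} \left(4 + 2\right) - -3183 = 4 \cdot 6 + 3183 = 24 + 3183 = 3207$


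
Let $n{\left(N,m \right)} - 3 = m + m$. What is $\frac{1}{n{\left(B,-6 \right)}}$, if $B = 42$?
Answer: $- \frac{1}{9} \approx -0.11111$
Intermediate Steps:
$n{\left(N,m \right)} = 3 + 2 m$ ($n{\left(N,m \right)} = 3 + \left(m + m\right) = 3 + 2 m$)
$\frac{1}{n{\left(B,-6 \right)}} = \frac{1}{3 + 2 \left(-6\right)} = \frac{1}{3 - 12} = \frac{1}{-9} = - \frac{1}{9}$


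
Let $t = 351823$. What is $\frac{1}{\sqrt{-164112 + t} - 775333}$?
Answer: $- \frac{775333}{601141073178} - \frac{\sqrt{187711}}{601141073178} \approx -1.2905 \cdot 10^{-6}$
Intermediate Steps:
$\frac{1}{\sqrt{-164112 + t} - 775333} = \frac{1}{\sqrt{-164112 + 351823} - 775333} = \frac{1}{\sqrt{187711} - 775333} = \frac{1}{-775333 + \sqrt{187711}}$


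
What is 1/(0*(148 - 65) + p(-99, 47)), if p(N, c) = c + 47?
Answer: 1/94 ≈ 0.010638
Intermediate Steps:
p(N, c) = 47 + c
1/(0*(148 - 65) + p(-99, 47)) = 1/(0*(148 - 65) + (47 + 47)) = 1/(0*83 + 94) = 1/(0 + 94) = 1/94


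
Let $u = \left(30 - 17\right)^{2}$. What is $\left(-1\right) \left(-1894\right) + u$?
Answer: $2063$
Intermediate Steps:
$u = 169$ ($u = 13^{2} = 169$)
$\left(-1\right) \left(-1894\right) + u = \left(-1\right) \left(-1894\right) + 169 = 1894 + 169 = 2063$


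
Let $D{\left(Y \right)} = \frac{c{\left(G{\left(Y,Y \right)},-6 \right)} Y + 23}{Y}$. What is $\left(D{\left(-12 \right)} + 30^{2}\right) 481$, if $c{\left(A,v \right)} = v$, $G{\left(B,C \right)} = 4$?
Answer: $\frac{5149105}{12} \approx 4.2909 \cdot 10^{5}$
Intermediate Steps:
$D{\left(Y \right)} = \frac{23 - 6 Y}{Y}$ ($D{\left(Y \right)} = \frac{- 6 Y + 23}{Y} = \frac{23 - 6 Y}{Y}$)
$\left(D{\left(-12 \right)} + 30^{2}\right) 481 = \left(\left(-6 + \frac{23}{-12}\right) + 30^{2}\right) 481 = \left(\left(-6 + 23 \left(- \frac{1}{12}\right)\right) + 900\right) 481 = \left(\left(-6 - \frac{23}{12}\right) + 900\right) 481 = \left(- \frac{95}{12} + 900\right) 481 = \frac{10705}{12} \cdot 481 = \frac{5149105}{12}$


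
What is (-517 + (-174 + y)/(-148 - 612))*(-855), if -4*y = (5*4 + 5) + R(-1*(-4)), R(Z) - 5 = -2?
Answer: 3534651/8 ≈ 4.4183e+5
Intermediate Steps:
R(Z) = 3 (R(Z) = 5 - 2 = 3)
y = -7 (y = -((5*4 + 5) + 3)/4 = -((20 + 5) + 3)/4 = -(25 + 3)/4 = -¼*28 = -7)
(-517 + (-174 + y)/(-148 - 612))*(-855) = (-517 + (-174 - 7)/(-148 - 612))*(-855) = (-517 - 181/(-760))*(-855) = (-517 - 181*(-1/760))*(-855) = (-517 + 181/760)*(-855) = -392739/760*(-855) = 3534651/8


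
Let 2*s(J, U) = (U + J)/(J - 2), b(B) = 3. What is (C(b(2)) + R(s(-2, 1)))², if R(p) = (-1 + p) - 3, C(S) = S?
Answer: 49/64 ≈ 0.76563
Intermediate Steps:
s(J, U) = (J + U)/(2*(-2 + J)) (s(J, U) = ((U + J)/(J - 2))/2 = ((J + U)/(-2 + J))/2 = (J + U)/(2*(-2 + J)))
R(p) = -4 + p
(C(b(2)) + R(s(-2, 1)))² = (3 + (-4 + (-2 + 1)/(2*(-2 - 2))))² = (3 + (-4 + (½)*(-1)/(-4)))² = (3 + (-4 + (½)*(-¼)*(-1)))² = (3 + (-4 + ⅛))² = (3 - 31/8)² = (-7/8)² = 49/64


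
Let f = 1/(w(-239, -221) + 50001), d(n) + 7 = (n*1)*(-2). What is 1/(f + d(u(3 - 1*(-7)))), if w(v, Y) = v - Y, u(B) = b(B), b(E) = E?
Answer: -49983/1349540 ≈ -0.037037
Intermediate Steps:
u(B) = B
d(n) = -7 - 2*n (d(n) = -7 + (n*1)*(-2) = -7 + n*(-2) = -7 - 2*n)
f = 1/49983 (f = 1/((-239 - 1*(-221)) + 50001) = 1/((-239 + 221) + 50001) = 1/(-18 + 50001) = 1/49983 ≈ 2.0007e-5)
1/(f + d(u(3 - 1*(-7)))) = 1/(1/49983 + (-7 - 2*(3 - 1*(-7)))) = 1/(1/49983 + (-7 - 2*(3 + 7))) = 1/(1/49983 + (-7 - 2*10)) = 1/(1/49983 + (-7 - 20)) = 1/(1/49983 - 27) = 1/(-1349540/49983) = -49983/1349540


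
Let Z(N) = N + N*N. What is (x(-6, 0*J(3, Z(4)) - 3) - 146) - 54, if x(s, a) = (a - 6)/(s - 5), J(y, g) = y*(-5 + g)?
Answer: -2191/11 ≈ -199.18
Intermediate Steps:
Z(N) = N + N²
x(s, a) = (-6 + a)/(-5 + s)
(x(-6, 0*J(3, Z(4)) - 3) - 146) - 54 = ((-6 + (0*(3*(-5 + 4*(1 + 4))) - 3))/(-5 - 6) - 146) - 54 = ((-6 + (0*(3*(-5 + 4*5)) - 3))/(-11) - 146) - 54 = (-(-6 + (0*(3*(-5 + 20)) - 3))/11 - 146) - 54 = (-(-6 + (0*(3*15) - 3))/11 - 146) - 54 = (-(-6 + (0*45 - 3))/11 - 146) - 54 = (-(-6 + (0 - 3))/11 - 146) - 54 = (-(-6 - 3)/11 - 146) - 54 = (-1/11*(-9) - 146) - 54 = (9/11 - 146) - 54 = -1597/11 - 54 = -2191/11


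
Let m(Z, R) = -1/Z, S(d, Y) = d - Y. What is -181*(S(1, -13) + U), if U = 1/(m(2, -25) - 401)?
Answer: -2034440/803 ≈ -2533.6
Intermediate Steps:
U = -2/803 (U = 1/(-1/2 - 401) = 1/(-1*½ - 401) = 1/(-½ - 401) = 1/(-803/2) = -2/803 ≈ -0.0024907)
-181*(S(1, -13) + U) = -181*((1 - 1*(-13)) - 2/803) = -181*((1 + 13) - 2/803) = -181*(14 - 2/803) = -181*11240/803 = -2034440/803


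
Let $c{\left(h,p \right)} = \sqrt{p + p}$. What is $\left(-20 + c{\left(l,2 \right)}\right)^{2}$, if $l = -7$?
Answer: $324$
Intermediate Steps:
$c{\left(h,p \right)} = \sqrt{2} \sqrt{p}$ ($c{\left(h,p \right)} = \sqrt{2 p} = \sqrt{2} \sqrt{p}$)
$\left(-20 + c{\left(l,2 \right)}\right)^{2} = \left(-20 + \sqrt{2} \sqrt{2}\right)^{2} = \left(-20 + 2\right)^{2} = \left(-18\right)^{2} = 324$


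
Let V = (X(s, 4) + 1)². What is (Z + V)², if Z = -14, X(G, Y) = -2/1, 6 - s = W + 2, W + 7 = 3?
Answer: 169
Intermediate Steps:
W = -4 (W = -7 + 3 = -4)
s = 8 (s = 6 - (-4 + 2) = 6 - 1*(-2) = 6 + 2 = 8)
X(G, Y) = -2 (X(G, Y) = -2*1 = -2)
V = 1 (V = (-2 + 1)² = (-1)² = 1)
(Z + V)² = (-14 + 1)² = (-13)² = 169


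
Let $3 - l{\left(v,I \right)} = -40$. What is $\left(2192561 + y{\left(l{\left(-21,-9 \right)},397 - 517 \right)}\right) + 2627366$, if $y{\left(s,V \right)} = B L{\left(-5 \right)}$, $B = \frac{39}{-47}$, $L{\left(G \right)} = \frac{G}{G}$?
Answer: $\frac{226536530}{47} \approx 4.8199 \cdot 10^{6}$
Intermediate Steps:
$L{\left(G \right)} = 1$
$l{\left(v,I \right)} = 43$ ($l{\left(v,I \right)} = 3 - -40 = 3 + 40 = 43$)
$B = - \frac{39}{47}$ ($B = 39 \left(- \frac{1}{47}\right) = - \frac{39}{47} \approx -0.82979$)
$y{\left(s,V \right)} = - \frac{39}{47}$ ($y{\left(s,V \right)} = \left(- \frac{39}{47}\right) 1 = - \frac{39}{47}$)
$\left(2192561 + y{\left(l{\left(-21,-9 \right)},397 - 517 \right)}\right) + 2627366 = \left(2192561 - \frac{39}{47}\right) + 2627366 = \frac{103050328}{47} + 2627366 = \frac{226536530}{47}$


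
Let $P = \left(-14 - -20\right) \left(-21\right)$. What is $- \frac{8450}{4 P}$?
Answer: $\frac{4225}{252} \approx 16.766$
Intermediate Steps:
$P = -126$ ($P = \left(-14 + 20\right) \left(-21\right) = 6 \left(-21\right) = -126$)
$- \frac{8450}{4 P} = - \frac{8450}{4 \left(-126\right)} = - \frac{8450}{-504} = \left(-8450\right) \left(- \frac{1}{504}\right) = \frac{4225}{252}$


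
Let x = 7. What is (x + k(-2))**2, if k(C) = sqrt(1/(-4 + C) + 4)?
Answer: (42 + sqrt(138))**2/36 ≈ 80.244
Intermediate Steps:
k(C) = sqrt(4 + 1/(-4 + C))
(x + k(-2))**2 = (7 + sqrt((-15 + 4*(-2))/(-4 - 2)))**2 = (7 + sqrt((-15 - 8)/(-6)))**2 = (7 + sqrt(-1/6*(-23)))**2 = (7 + sqrt(23/6))**2 = (7 + sqrt(138)/6)**2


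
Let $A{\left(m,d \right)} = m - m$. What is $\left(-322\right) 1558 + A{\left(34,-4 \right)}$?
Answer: $-501676$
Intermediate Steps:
$A{\left(m,d \right)} = 0$
$\left(-322\right) 1558 + A{\left(34,-4 \right)} = \left(-322\right) 1558 + 0 = -501676 + 0 = -501676$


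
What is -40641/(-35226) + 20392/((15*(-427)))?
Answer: -2678497/1319430 ≈ -2.0300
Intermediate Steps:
-40641/(-35226) + 20392/((15*(-427))) = -40641*(-1/35226) + 20392/(-6405) = 713/618 + 20392*(-1/6405) = 713/618 - 20392/6405 = -2678497/1319430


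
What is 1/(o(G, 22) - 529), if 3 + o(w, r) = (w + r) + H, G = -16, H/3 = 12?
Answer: -1/490 ≈ -0.0020408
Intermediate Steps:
H = 36 (H = 3*12 = 36)
o(w, r) = 33 + r + w (o(w, r) = -3 + ((w + r) + 36) = -3 + ((r + w) + 36) = -3 + (36 + r + w) = 33 + r + w)
1/(o(G, 22) - 529) = 1/((33 + 22 - 16) - 529) = 1/(39 - 529) = 1/(-490) = -1/490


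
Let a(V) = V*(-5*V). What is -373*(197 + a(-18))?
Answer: 530779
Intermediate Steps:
a(V) = -5*V**2
-373*(197 + a(-18)) = -373*(197 - 5*(-18)**2) = -373*(197 - 5*324) = -373*(197 - 1620) = -373*(-1423) = 530779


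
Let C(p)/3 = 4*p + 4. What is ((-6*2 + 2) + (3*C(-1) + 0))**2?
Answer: 100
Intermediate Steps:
C(p) = 12 + 12*p (C(p) = 3*(4*p + 4) = 3*(4 + 4*p) = 12 + 12*p)
((-6*2 + 2) + (3*C(-1) + 0))**2 = ((-6*2 + 2) + (3*(12 + 12*(-1)) + 0))**2 = ((-12 + 2) + (3*(12 - 12) + 0))**2 = (-10 + (3*0 + 0))**2 = (-10 + (0 + 0))**2 = (-10 + 0)**2 = (-10)**2 = 100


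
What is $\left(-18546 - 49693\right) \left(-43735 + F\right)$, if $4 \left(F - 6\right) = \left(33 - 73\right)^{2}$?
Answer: $2956727631$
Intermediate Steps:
$F = 406$ ($F = 6 + \frac{\left(33 - 73\right)^{2}}{4} = 6 + \frac{\left(-40\right)^{2}}{4} = 6 + \frac{1}{4} \cdot 1600 = 6 + 400 = 406$)
$\left(-18546 - 49693\right) \left(-43735 + F\right) = \left(-18546 - 49693\right) \left(-43735 + 406\right) = \left(-68239\right) \left(-43329\right) = 2956727631$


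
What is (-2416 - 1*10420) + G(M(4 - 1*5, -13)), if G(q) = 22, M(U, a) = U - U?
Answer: -12814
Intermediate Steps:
M(U, a) = 0
(-2416 - 1*10420) + G(M(4 - 1*5, -13)) = (-2416 - 1*10420) + 22 = (-2416 - 10420) + 22 = -12836 + 22 = -12814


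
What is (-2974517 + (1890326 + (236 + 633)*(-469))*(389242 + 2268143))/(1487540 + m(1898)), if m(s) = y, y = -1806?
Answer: 1970137247504/742867 ≈ 2.6521e+6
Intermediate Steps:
m(s) = -1806
(-2974517 + (1890326 + (236 + 633)*(-469))*(389242 + 2268143))/(1487540 + m(1898)) = (-2974517 + (1890326 + (236 + 633)*(-469))*(389242 + 2268143))/(1487540 - 1806) = (-2974517 + (1890326 + 869*(-469))*2657385)/1485734 = (-2974517 + (1890326 - 407561)*2657385)*(1/1485734) = (-2974517 + 1482765*2657385)*(1/1485734) = (-2974517 + 3940277469525)*(1/1485734) = 3940274495008*(1/1485734) = 1970137247504/742867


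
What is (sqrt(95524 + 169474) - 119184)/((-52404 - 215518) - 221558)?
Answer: 4966/20395 - sqrt(264998)/489480 ≈ 0.24244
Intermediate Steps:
(sqrt(95524 + 169474) - 119184)/((-52404 - 215518) - 221558) = (sqrt(264998) - 119184)/(-267922 - 221558) = (-119184 + sqrt(264998))/(-489480) = (-119184 + sqrt(264998))*(-1/489480) = 4966/20395 - sqrt(264998)/489480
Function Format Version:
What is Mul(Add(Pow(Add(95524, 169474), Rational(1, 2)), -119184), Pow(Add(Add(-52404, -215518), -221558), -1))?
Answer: Add(Rational(4966, 20395), Mul(Rational(-1, 489480), Pow(264998, Rational(1, 2)))) ≈ 0.24244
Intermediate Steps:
Mul(Add(Pow(Add(95524, 169474), Rational(1, 2)), -119184), Pow(Add(Add(-52404, -215518), -221558), -1)) = Mul(Add(Pow(264998, Rational(1, 2)), -119184), Pow(Add(-267922, -221558), -1)) = Mul(Add(-119184, Pow(264998, Rational(1, 2))), Pow(-489480, -1)) = Mul(Add(-119184, Pow(264998, Rational(1, 2))), Rational(-1, 489480)) = Add(Rational(4966, 20395), Mul(Rational(-1, 489480), Pow(264998, Rational(1, 2))))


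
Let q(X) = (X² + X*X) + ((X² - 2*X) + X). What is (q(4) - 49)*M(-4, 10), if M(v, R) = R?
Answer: -50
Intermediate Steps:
q(X) = -X + 3*X² (q(X) = (X² + X²) + (X² - X) = 2*X² + (X² - X) = -X + 3*X²)
(q(4) - 49)*M(-4, 10) = (4*(-1 + 3*4) - 49)*10 = (4*(-1 + 12) - 49)*10 = (4*11 - 49)*10 = (44 - 49)*10 = -5*10 = -50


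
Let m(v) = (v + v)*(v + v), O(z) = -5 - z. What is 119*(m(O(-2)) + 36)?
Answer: 8568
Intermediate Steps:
m(v) = 4*v² (m(v) = (2*v)*(2*v) = 4*v²)
119*(m(O(-2)) + 36) = 119*(4*(-5 - 1*(-2))² + 36) = 119*(4*(-5 + 2)² + 36) = 119*(4*(-3)² + 36) = 119*(4*9 + 36) = 119*(36 + 36) = 119*72 = 8568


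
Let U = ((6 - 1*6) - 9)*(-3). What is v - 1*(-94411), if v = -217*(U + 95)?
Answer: 67937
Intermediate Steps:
U = 27 (U = ((6 - 6) - 9)*(-3) = (0 - 9)*(-3) = -9*(-3) = 27)
v = -26474 (v = -217*(27 + 95) = -217*122 = -26474)
v - 1*(-94411) = -26474 - 1*(-94411) = -26474 + 94411 = 67937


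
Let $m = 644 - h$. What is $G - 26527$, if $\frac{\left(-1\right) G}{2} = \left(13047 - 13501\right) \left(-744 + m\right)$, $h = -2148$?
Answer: $1833057$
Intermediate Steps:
$m = 2792$ ($m = 644 - -2148 = 644 + 2148 = 2792$)
$G = 1859584$ ($G = - 2 \left(13047 - 13501\right) \left(-744 + 2792\right) = - 2 \left(\left(-454\right) 2048\right) = \left(-2\right) \left(-929792\right) = 1859584$)
$G - 26527 = 1859584 - 26527 = 1833057$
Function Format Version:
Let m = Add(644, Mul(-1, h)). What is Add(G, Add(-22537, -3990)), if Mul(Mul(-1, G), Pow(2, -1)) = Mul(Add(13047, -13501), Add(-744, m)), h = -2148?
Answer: 1833057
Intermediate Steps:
m = 2792 (m = Add(644, Mul(-1, -2148)) = Add(644, 2148) = 2792)
G = 1859584 (G = Mul(-2, Mul(Add(13047, -13501), Add(-744, 2792))) = Mul(-2, Mul(-454, 2048)) = Mul(-2, -929792) = 1859584)
Add(G, Add(-22537, -3990)) = Add(1859584, Add(-22537, -3990)) = Add(1859584, -26527) = 1833057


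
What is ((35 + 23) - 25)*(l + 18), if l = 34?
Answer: 1716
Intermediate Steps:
((35 + 23) - 25)*(l + 18) = ((35 + 23) - 25)*(34 + 18) = (58 - 25)*52 = 33*52 = 1716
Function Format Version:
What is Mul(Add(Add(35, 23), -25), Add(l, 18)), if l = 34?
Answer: 1716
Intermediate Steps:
Mul(Add(Add(35, 23), -25), Add(l, 18)) = Mul(Add(Add(35, 23), -25), Add(34, 18)) = Mul(Add(58, -25), 52) = Mul(33, 52) = 1716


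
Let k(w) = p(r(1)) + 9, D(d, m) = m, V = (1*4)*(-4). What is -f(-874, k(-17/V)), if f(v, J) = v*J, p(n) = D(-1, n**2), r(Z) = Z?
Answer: 8740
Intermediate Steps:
V = -16 (V = 4*(-4) = -16)
p(n) = n**2
k(w) = 10 (k(w) = 1**2 + 9 = 1 + 9 = 10)
f(v, J) = J*v
-f(-874, k(-17/V)) = -10*(-874) = -1*(-8740) = 8740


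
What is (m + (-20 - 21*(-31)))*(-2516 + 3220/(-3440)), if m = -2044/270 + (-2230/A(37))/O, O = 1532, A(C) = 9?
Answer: -27902166253429/17786520 ≈ -1.5687e+6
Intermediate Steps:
m = -799577/103410 (m = -2044/270 - 2230/9/1532 = -2044*1/270 - 2230*1/9*(1/1532) = -1022/135 - 2230/9*1/1532 = -1022/135 - 1115/6894 = -799577/103410 ≈ -7.7321)
(m + (-20 - 21*(-31)))*(-2516 + 3220/(-3440)) = (-799577/103410 + (-20 - 21*(-31)))*(-2516 + 3220/(-3440)) = (-799577/103410 + (-20 + 651))*(-2516 + 3220*(-1/3440)) = (-799577/103410 + 631)*(-2516 - 161/172) = (64452133/103410)*(-432913/172) = -27902166253429/17786520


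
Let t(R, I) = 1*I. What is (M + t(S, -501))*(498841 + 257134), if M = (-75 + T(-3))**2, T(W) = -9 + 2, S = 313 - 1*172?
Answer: 4704432425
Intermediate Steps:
S = 141 (S = 313 - 172 = 141)
t(R, I) = I
T(W) = -7
M = 6724 (M = (-75 - 7)**2 = (-82)**2 = 6724)
(M + t(S, -501))*(498841 + 257134) = (6724 - 501)*(498841 + 257134) = 6223*755975 = 4704432425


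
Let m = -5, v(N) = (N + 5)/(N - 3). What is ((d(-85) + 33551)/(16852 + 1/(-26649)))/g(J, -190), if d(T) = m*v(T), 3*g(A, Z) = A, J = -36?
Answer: -3277924713/19759913668 ≈ -0.16589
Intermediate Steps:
v(N) = (5 + N)/(-3 + N)
g(A, Z) = A/3
d(T) = -5*(5 + T)/(-3 + T)
((d(-85) + 33551)/(16852 + 1/(-26649)))/g(J, -190) = ((5*(-5 - 1*(-85))/(-3 - 85) + 33551)/(16852 + 1/(-26649)))/(((1/3)*(-36))) = ((5*(-5 + 85)/(-88) + 33551)/(16852 - 1/26649))/(-12) = ((5*(-1/88)*80 + 33551)/(449088947/26649))*(-1/12) = ((-50/11 + 33551)*(26649/449088947))*(-1/12) = ((369011/11)*(26649/449088947))*(-1/12) = (9833774139/4939978417)*(-1/12) = -3277924713/19759913668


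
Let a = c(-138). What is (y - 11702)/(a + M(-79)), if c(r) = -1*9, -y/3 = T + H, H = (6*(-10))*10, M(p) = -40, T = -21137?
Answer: -53509/49 ≈ -1092.0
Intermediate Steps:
H = -600 (H = -60*10 = -600)
y = 65211 (y = -3*(-21137 - 600) = -3*(-21737) = 65211)
c(r) = -9
a = -9
(y - 11702)/(a + M(-79)) = (65211 - 11702)/(-9 - 40) = 53509/(-49) = 53509*(-1/49) = -53509/49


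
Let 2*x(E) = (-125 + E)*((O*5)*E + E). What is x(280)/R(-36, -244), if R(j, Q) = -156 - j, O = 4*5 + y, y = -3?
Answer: -46655/3 ≈ -15552.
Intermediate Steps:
O = 17 (O = 4*5 - 3 = 20 - 3 = 17)
x(E) = 43*E*(-125 + E) (x(E) = ((-125 + E)*((17*5)*E + E))/2 = ((-125 + E)*(85*E + E))/2 = ((-125 + E)*(86*E))/2 = (86*E*(-125 + E))/2 = 43*E*(-125 + E))
x(280)/R(-36, -244) = (43*280*(-125 + 280))/(-156 - 1*(-36)) = (43*280*155)/(-156 + 36) = 1866200/(-120) = 1866200*(-1/120) = -46655/3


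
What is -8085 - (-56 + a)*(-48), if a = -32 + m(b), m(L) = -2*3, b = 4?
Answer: -12597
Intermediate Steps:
m(L) = -6
a = -38 (a = -32 - 6 = -38)
-8085 - (-56 + a)*(-48) = -8085 - (-56 - 38)*(-48) = -8085 - (-94)*(-48) = -8085 - 1*4512 = -8085 - 4512 = -12597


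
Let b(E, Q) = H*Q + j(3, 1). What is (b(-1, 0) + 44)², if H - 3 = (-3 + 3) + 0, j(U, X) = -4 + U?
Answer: 1849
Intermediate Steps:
H = 3 (H = 3 + ((-3 + 3) + 0) = 3 + (0 + 0) = 3 + 0 = 3)
b(E, Q) = -1 + 3*Q (b(E, Q) = 3*Q + (-4 + 3) = 3*Q - 1 = -1 + 3*Q)
(b(-1, 0) + 44)² = ((-1 + 3*0) + 44)² = ((-1 + 0) + 44)² = (-1 + 44)² = 43² = 1849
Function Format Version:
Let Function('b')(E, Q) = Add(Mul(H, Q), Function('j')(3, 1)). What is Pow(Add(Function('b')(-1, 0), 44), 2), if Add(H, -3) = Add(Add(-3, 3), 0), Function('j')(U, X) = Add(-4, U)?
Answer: 1849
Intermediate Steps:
H = 3 (H = Add(3, Add(Add(-3, 3), 0)) = Add(3, Add(0, 0)) = Add(3, 0) = 3)
Function('b')(E, Q) = Add(-1, Mul(3, Q)) (Function('b')(E, Q) = Add(Mul(3, Q), Add(-4, 3)) = Add(Mul(3, Q), -1) = Add(-1, Mul(3, Q)))
Pow(Add(Function('b')(-1, 0), 44), 2) = Pow(Add(Add(-1, Mul(3, 0)), 44), 2) = Pow(Add(Add(-1, 0), 44), 2) = Pow(Add(-1, 44), 2) = Pow(43, 2) = 1849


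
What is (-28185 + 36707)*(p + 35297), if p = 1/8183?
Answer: 2461454869744/8183 ≈ 3.0080e+8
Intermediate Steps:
p = 1/8183 ≈ 0.00012220
(-28185 + 36707)*(p + 35297) = (-28185 + 36707)*(1/8183 + 35297) = 8522*(288835352/8183) = 2461454869744/8183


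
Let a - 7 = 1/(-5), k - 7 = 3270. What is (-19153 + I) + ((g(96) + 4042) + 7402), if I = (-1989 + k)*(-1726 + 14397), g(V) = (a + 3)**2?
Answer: 407815876/25 ≈ 1.6313e+7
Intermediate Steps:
k = 3277 (k = 7 + 3270 = 3277)
a = 34/5 (a = 7 + 1/(-5) = 7 - 1/5 = 34/5 ≈ 6.8000)
g(V) = 2401/25 (g(V) = (34/5 + 3)**2 = (49/5)**2 = 2401/25)
I = 16320248 (I = (-1989 + 3277)*(-1726 + 14397) = 1288*12671 = 16320248)
(-19153 + I) + ((g(96) + 4042) + 7402) = (-19153 + 16320248) + ((2401/25 + 4042) + 7402) = 16301095 + (103451/25 + 7402) = 16301095 + 288501/25 = 407815876/25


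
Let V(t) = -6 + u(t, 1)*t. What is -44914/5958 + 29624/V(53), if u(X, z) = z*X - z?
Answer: 13246573/4096125 ≈ 3.2339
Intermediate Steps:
u(X, z) = -z + X*z (u(X, z) = X*z - z = -z + X*z)
V(t) = -6 + t*(-1 + t) (V(t) = -6 + (1*(-1 + t))*t = -6 + (-1 + t)*t = -6 + t*(-1 + t))
-44914/5958 + 29624/V(53) = -44914/5958 + 29624/(-6 + 53*(-1 + 53)) = -44914*1/5958 + 29624/(-6 + 53*52) = -22457/2979 + 29624/(-6 + 2756) = -22457/2979 + 29624/2750 = -22457/2979 + 29624*(1/2750) = -22457/2979 + 14812/1375 = 13246573/4096125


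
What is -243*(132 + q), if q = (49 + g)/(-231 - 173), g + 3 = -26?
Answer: -3238461/101 ≈ -32064.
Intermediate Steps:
g = -29 (g = -3 - 26 = -29)
q = -5/101 (q = (49 - 29)/(-231 - 173) = 20/(-404) = 20*(-1/404) = -5/101 ≈ -0.049505)
-243*(132 + q) = -243*(132 - 5/101) = -243*13327/101 = -3238461/101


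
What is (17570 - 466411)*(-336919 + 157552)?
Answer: 80507263647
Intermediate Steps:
(17570 - 466411)*(-336919 + 157552) = -448841*(-179367) = 80507263647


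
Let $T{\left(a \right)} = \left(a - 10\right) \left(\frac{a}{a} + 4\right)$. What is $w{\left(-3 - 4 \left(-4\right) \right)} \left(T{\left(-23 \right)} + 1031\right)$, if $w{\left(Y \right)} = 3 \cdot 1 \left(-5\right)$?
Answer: $-12990$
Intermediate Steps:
$w{\left(Y \right)} = -15$ ($w{\left(Y \right)} = 3 \left(-5\right) = -15$)
$T{\left(a \right)} = -50 + 5 a$ ($T{\left(a \right)} = \left(-10 + a\right) \left(1 + 4\right) = \left(-10 + a\right) 5 = -50 + 5 a$)
$w{\left(-3 - 4 \left(-4\right) \right)} \left(T{\left(-23 \right)} + 1031\right) = - 15 \left(\left(-50 + 5 \left(-23\right)\right) + 1031\right) = - 15 \left(\left(-50 - 115\right) + 1031\right) = - 15 \left(-165 + 1031\right) = \left(-15\right) 866 = -12990$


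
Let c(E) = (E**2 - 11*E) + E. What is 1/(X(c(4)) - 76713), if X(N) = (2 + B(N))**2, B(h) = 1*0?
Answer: -1/76709 ≈ -1.3036e-5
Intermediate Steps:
B(h) = 0
c(E) = E**2 - 10*E
X(N) = 4 (X(N) = (2 + 0)**2 = 2**2 = 4)
1/(X(c(4)) - 76713) = 1/(4 - 76713) = 1/(-76709) = -1/76709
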